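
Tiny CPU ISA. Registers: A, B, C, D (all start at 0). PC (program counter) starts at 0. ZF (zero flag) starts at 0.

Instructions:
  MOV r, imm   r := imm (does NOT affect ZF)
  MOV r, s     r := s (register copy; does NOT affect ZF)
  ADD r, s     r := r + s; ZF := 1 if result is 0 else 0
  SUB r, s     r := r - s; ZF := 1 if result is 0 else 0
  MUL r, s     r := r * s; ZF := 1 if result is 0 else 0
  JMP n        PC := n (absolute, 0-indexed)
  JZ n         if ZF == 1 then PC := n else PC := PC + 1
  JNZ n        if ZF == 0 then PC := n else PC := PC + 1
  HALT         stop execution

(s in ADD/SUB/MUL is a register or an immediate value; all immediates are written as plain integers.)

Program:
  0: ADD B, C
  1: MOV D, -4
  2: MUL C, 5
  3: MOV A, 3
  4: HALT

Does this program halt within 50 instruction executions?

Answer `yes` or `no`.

Answer: yes

Derivation:
Step 1: PC=0 exec 'ADD B, C'. After: A=0 B=0 C=0 D=0 ZF=1 PC=1
Step 2: PC=1 exec 'MOV D, -4'. After: A=0 B=0 C=0 D=-4 ZF=1 PC=2
Step 3: PC=2 exec 'MUL C, 5'. After: A=0 B=0 C=0 D=-4 ZF=1 PC=3
Step 4: PC=3 exec 'MOV A, 3'. After: A=3 B=0 C=0 D=-4 ZF=1 PC=4
Step 5: PC=4 exec 'HALT'. After: A=3 B=0 C=0 D=-4 ZF=1 PC=4 HALTED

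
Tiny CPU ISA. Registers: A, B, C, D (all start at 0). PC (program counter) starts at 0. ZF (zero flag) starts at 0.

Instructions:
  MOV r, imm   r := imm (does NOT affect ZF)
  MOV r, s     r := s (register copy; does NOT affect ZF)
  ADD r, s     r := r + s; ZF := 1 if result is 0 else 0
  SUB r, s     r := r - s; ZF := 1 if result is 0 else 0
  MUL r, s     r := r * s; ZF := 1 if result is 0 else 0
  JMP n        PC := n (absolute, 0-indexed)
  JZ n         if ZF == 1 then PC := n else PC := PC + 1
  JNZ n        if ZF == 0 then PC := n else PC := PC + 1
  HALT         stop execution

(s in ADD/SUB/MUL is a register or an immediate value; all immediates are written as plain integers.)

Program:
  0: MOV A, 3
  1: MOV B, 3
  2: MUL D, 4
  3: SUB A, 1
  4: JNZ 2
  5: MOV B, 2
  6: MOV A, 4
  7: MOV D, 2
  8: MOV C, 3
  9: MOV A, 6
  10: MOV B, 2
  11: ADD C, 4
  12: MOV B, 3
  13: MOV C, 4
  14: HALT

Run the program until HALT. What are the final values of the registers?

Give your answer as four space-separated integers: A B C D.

Answer: 6 3 4 2

Derivation:
Step 1: PC=0 exec 'MOV A, 3'. After: A=3 B=0 C=0 D=0 ZF=0 PC=1
Step 2: PC=1 exec 'MOV B, 3'. After: A=3 B=3 C=0 D=0 ZF=0 PC=2
Step 3: PC=2 exec 'MUL D, 4'. After: A=3 B=3 C=0 D=0 ZF=1 PC=3
Step 4: PC=3 exec 'SUB A, 1'. After: A=2 B=3 C=0 D=0 ZF=0 PC=4
Step 5: PC=4 exec 'JNZ 2'. After: A=2 B=3 C=0 D=0 ZF=0 PC=2
Step 6: PC=2 exec 'MUL D, 4'. After: A=2 B=3 C=0 D=0 ZF=1 PC=3
Step 7: PC=3 exec 'SUB A, 1'. After: A=1 B=3 C=0 D=0 ZF=0 PC=4
Step 8: PC=4 exec 'JNZ 2'. After: A=1 B=3 C=0 D=0 ZF=0 PC=2
Step 9: PC=2 exec 'MUL D, 4'. After: A=1 B=3 C=0 D=0 ZF=1 PC=3
Step 10: PC=3 exec 'SUB A, 1'. After: A=0 B=3 C=0 D=0 ZF=1 PC=4
Step 11: PC=4 exec 'JNZ 2'. After: A=0 B=3 C=0 D=0 ZF=1 PC=5
Step 12: PC=5 exec 'MOV B, 2'. After: A=0 B=2 C=0 D=0 ZF=1 PC=6
Step 13: PC=6 exec 'MOV A, 4'. After: A=4 B=2 C=0 D=0 ZF=1 PC=7
Step 14: PC=7 exec 'MOV D, 2'. After: A=4 B=2 C=0 D=2 ZF=1 PC=8
Step 15: PC=8 exec 'MOV C, 3'. After: A=4 B=2 C=3 D=2 ZF=1 PC=9
Step 16: PC=9 exec 'MOV A, 6'. After: A=6 B=2 C=3 D=2 ZF=1 PC=10
Step 17: PC=10 exec 'MOV B, 2'. After: A=6 B=2 C=3 D=2 ZF=1 PC=11
Step 18: PC=11 exec 'ADD C, 4'. After: A=6 B=2 C=7 D=2 ZF=0 PC=12
Step 19: PC=12 exec 'MOV B, 3'. After: A=6 B=3 C=7 D=2 ZF=0 PC=13
Step 20: PC=13 exec 'MOV C, 4'. After: A=6 B=3 C=4 D=2 ZF=0 PC=14
Step 21: PC=14 exec 'HALT'. After: A=6 B=3 C=4 D=2 ZF=0 PC=14 HALTED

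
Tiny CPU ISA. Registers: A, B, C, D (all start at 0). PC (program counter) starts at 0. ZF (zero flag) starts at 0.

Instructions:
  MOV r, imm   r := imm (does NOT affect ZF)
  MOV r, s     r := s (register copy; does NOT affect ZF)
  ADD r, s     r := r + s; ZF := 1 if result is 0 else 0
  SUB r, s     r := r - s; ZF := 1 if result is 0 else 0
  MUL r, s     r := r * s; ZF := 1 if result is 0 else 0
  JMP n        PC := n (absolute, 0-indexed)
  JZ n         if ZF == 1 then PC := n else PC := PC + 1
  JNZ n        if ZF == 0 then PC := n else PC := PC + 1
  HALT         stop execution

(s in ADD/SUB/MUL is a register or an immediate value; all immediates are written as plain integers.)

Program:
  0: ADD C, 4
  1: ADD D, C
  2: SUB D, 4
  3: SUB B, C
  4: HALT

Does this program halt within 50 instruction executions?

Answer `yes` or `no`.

Answer: yes

Derivation:
Step 1: PC=0 exec 'ADD C, 4'. After: A=0 B=0 C=4 D=0 ZF=0 PC=1
Step 2: PC=1 exec 'ADD D, C'. After: A=0 B=0 C=4 D=4 ZF=0 PC=2
Step 3: PC=2 exec 'SUB D, 4'. After: A=0 B=0 C=4 D=0 ZF=1 PC=3
Step 4: PC=3 exec 'SUB B, C'. After: A=0 B=-4 C=4 D=0 ZF=0 PC=4
Step 5: PC=4 exec 'HALT'. After: A=0 B=-4 C=4 D=0 ZF=0 PC=4 HALTED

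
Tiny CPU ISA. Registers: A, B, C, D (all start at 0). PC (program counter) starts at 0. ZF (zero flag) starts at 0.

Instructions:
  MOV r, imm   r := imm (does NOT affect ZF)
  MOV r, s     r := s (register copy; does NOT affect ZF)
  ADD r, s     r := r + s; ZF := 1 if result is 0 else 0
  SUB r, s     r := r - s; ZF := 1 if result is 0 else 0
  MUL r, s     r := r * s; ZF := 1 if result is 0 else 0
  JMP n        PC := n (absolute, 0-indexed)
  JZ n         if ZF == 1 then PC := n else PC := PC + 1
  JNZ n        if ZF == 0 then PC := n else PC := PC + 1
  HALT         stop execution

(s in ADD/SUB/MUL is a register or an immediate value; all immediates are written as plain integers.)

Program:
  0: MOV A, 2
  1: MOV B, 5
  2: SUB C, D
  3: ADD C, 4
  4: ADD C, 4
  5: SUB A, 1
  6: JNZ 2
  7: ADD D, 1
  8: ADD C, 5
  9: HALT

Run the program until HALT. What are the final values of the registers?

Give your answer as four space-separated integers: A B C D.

Step 1: PC=0 exec 'MOV A, 2'. After: A=2 B=0 C=0 D=0 ZF=0 PC=1
Step 2: PC=1 exec 'MOV B, 5'. After: A=2 B=5 C=0 D=0 ZF=0 PC=2
Step 3: PC=2 exec 'SUB C, D'. After: A=2 B=5 C=0 D=0 ZF=1 PC=3
Step 4: PC=3 exec 'ADD C, 4'. After: A=2 B=5 C=4 D=0 ZF=0 PC=4
Step 5: PC=4 exec 'ADD C, 4'. After: A=2 B=5 C=8 D=0 ZF=0 PC=5
Step 6: PC=5 exec 'SUB A, 1'. After: A=1 B=5 C=8 D=0 ZF=0 PC=6
Step 7: PC=6 exec 'JNZ 2'. After: A=1 B=5 C=8 D=0 ZF=0 PC=2
Step 8: PC=2 exec 'SUB C, D'. After: A=1 B=5 C=8 D=0 ZF=0 PC=3
Step 9: PC=3 exec 'ADD C, 4'. After: A=1 B=5 C=12 D=0 ZF=0 PC=4
Step 10: PC=4 exec 'ADD C, 4'. After: A=1 B=5 C=16 D=0 ZF=0 PC=5
Step 11: PC=5 exec 'SUB A, 1'. After: A=0 B=5 C=16 D=0 ZF=1 PC=6
Step 12: PC=6 exec 'JNZ 2'. After: A=0 B=5 C=16 D=0 ZF=1 PC=7
Step 13: PC=7 exec 'ADD D, 1'. After: A=0 B=5 C=16 D=1 ZF=0 PC=8
Step 14: PC=8 exec 'ADD C, 5'. After: A=0 B=5 C=21 D=1 ZF=0 PC=9
Step 15: PC=9 exec 'HALT'. After: A=0 B=5 C=21 D=1 ZF=0 PC=9 HALTED

Answer: 0 5 21 1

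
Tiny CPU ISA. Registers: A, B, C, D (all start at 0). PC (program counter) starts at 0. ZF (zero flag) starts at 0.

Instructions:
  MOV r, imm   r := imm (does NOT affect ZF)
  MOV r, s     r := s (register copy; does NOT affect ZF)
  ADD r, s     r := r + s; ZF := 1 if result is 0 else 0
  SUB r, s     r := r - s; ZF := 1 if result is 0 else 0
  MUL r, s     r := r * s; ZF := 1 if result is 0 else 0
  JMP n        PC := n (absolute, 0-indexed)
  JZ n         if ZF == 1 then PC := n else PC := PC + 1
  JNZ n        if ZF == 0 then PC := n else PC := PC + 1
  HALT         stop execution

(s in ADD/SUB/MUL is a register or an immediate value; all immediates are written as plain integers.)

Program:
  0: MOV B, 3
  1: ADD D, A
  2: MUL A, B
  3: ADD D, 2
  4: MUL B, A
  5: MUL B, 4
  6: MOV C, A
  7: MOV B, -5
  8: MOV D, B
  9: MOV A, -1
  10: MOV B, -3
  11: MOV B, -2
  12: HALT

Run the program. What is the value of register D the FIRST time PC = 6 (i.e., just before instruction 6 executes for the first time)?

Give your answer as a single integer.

Step 1: PC=0 exec 'MOV B, 3'. After: A=0 B=3 C=0 D=0 ZF=0 PC=1
Step 2: PC=1 exec 'ADD D, A'. After: A=0 B=3 C=0 D=0 ZF=1 PC=2
Step 3: PC=2 exec 'MUL A, B'. After: A=0 B=3 C=0 D=0 ZF=1 PC=3
Step 4: PC=3 exec 'ADD D, 2'. After: A=0 B=3 C=0 D=2 ZF=0 PC=4
Step 5: PC=4 exec 'MUL B, A'. After: A=0 B=0 C=0 D=2 ZF=1 PC=5
Step 6: PC=5 exec 'MUL B, 4'. After: A=0 B=0 C=0 D=2 ZF=1 PC=6
First time PC=6: D=2

2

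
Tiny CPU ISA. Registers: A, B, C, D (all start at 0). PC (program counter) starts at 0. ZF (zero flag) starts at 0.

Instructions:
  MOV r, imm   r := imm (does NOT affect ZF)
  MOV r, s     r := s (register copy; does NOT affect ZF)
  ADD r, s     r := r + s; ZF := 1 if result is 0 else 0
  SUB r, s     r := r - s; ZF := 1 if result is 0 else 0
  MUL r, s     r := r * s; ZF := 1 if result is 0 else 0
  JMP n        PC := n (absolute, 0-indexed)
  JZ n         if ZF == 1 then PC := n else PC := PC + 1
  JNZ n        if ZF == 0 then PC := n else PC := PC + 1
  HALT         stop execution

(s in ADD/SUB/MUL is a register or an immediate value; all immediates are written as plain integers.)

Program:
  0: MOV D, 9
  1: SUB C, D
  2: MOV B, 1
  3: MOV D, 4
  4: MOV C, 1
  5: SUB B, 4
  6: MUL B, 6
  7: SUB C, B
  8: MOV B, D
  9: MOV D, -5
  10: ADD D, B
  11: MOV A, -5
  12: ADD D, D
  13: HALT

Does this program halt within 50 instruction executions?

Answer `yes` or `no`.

Step 1: PC=0 exec 'MOV D, 9'. After: A=0 B=0 C=0 D=9 ZF=0 PC=1
Step 2: PC=1 exec 'SUB C, D'. After: A=0 B=0 C=-9 D=9 ZF=0 PC=2
Step 3: PC=2 exec 'MOV B, 1'. After: A=0 B=1 C=-9 D=9 ZF=0 PC=3
Step 4: PC=3 exec 'MOV D, 4'. After: A=0 B=1 C=-9 D=4 ZF=0 PC=4
Step 5: PC=4 exec 'MOV C, 1'. After: A=0 B=1 C=1 D=4 ZF=0 PC=5
Step 6: PC=5 exec 'SUB B, 4'. After: A=0 B=-3 C=1 D=4 ZF=0 PC=6
Step 7: PC=6 exec 'MUL B, 6'. After: A=0 B=-18 C=1 D=4 ZF=0 PC=7
Step 8: PC=7 exec 'SUB C, B'. After: A=0 B=-18 C=19 D=4 ZF=0 PC=8
Step 9: PC=8 exec 'MOV B, D'. After: A=0 B=4 C=19 D=4 ZF=0 PC=9
Step 10: PC=9 exec 'MOV D, -5'. After: A=0 B=4 C=19 D=-5 ZF=0 PC=10
Step 11: PC=10 exec 'ADD D, B'. After: A=0 B=4 C=19 D=-1 ZF=0 PC=11
Step 12: PC=11 exec 'MOV A, -5'. After: A=-5 B=4 C=19 D=-1 ZF=0 PC=12
Step 13: PC=12 exec 'ADD D, D'. After: A=-5 B=4 C=19 D=-2 ZF=0 PC=13
Step 14: PC=13 exec 'HALT'. After: A=-5 B=4 C=19 D=-2 ZF=0 PC=13 HALTED

Answer: yes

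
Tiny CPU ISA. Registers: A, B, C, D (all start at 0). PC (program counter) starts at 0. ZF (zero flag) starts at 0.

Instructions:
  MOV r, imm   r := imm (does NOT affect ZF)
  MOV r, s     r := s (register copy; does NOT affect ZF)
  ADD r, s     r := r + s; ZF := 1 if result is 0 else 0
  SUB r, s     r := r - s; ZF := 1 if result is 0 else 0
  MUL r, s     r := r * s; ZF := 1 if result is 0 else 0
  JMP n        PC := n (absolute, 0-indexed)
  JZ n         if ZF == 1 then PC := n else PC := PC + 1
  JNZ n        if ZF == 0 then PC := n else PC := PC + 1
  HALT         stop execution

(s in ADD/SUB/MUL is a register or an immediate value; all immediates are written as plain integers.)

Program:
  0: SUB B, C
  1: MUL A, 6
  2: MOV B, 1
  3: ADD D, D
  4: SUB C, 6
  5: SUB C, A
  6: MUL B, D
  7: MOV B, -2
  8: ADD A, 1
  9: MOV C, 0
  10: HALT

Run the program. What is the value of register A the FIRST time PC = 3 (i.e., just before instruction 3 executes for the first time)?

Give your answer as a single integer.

Step 1: PC=0 exec 'SUB B, C'. After: A=0 B=0 C=0 D=0 ZF=1 PC=1
Step 2: PC=1 exec 'MUL A, 6'. After: A=0 B=0 C=0 D=0 ZF=1 PC=2
Step 3: PC=2 exec 'MOV B, 1'. After: A=0 B=1 C=0 D=0 ZF=1 PC=3
First time PC=3: A=0

0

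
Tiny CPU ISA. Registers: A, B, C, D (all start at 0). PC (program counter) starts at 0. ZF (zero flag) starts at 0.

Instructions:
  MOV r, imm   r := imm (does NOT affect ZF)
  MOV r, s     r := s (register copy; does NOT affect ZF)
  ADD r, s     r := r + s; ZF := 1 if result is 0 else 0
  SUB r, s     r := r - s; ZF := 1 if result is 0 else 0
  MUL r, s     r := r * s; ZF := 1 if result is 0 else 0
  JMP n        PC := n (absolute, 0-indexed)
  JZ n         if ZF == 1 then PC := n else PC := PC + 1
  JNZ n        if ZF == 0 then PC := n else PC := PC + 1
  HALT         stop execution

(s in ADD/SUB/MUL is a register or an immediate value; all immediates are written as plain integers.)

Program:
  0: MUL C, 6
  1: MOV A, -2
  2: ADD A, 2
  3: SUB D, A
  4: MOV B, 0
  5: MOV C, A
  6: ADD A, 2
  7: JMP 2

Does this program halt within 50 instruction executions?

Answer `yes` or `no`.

Answer: no

Derivation:
Step 1: PC=0 exec 'MUL C, 6'. After: A=0 B=0 C=0 D=0 ZF=1 PC=1
Step 2: PC=1 exec 'MOV A, -2'. After: A=-2 B=0 C=0 D=0 ZF=1 PC=2
Step 3: PC=2 exec 'ADD A, 2'. After: A=0 B=0 C=0 D=0 ZF=1 PC=3
Step 4: PC=3 exec 'SUB D, A'. After: A=0 B=0 C=0 D=0 ZF=1 PC=4
Step 5: PC=4 exec 'MOV B, 0'. After: A=0 B=0 C=0 D=0 ZF=1 PC=5
Step 6: PC=5 exec 'MOV C, A'. After: A=0 B=0 C=0 D=0 ZF=1 PC=6
Step 7: PC=6 exec 'ADD A, 2'. After: A=2 B=0 C=0 D=0 ZF=0 PC=7
Step 8: PC=7 exec 'JMP 2'. After: A=2 B=0 C=0 D=0 ZF=0 PC=2
Step 9: PC=2 exec 'ADD A, 2'. After: A=4 B=0 C=0 D=0 ZF=0 PC=3
Step 10: PC=3 exec 'SUB D, A'. After: A=4 B=0 C=0 D=-4 ZF=0 PC=4
Step 11: PC=4 exec 'MOV B, 0'. After: A=4 B=0 C=0 D=-4 ZF=0 PC=5
Step 12: PC=5 exec 'MOV C, A'. After: A=4 B=0 C=4 D=-4 ZF=0 PC=6
Step 13: PC=6 exec 'ADD A, 2'. After: A=6 B=0 C=4 D=-4 ZF=0 PC=7
Step 14: PC=7 exec 'JMP 2'. After: A=6 B=0 C=4 D=-4 ZF=0 PC=2
Step 15: PC=2 exec 'ADD A, 2'. After: A=8 B=0 C=4 D=-4 ZF=0 PC=3
After 50 steps: not halted. PC revisits the same instructions with no path to HALT; will never halt.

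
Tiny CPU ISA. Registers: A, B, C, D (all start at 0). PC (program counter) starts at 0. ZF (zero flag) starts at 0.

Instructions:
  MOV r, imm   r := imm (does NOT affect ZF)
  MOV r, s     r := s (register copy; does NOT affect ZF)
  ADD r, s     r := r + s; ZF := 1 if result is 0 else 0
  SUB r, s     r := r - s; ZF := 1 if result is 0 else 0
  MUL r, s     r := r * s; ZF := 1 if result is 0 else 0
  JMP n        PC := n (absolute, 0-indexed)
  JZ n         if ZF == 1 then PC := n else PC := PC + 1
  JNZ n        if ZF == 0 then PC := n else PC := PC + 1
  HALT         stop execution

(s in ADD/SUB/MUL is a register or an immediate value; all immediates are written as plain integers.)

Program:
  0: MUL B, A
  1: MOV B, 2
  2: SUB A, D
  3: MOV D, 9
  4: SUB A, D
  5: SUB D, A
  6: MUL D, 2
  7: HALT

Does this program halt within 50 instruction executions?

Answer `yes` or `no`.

Answer: yes

Derivation:
Step 1: PC=0 exec 'MUL B, A'. After: A=0 B=0 C=0 D=0 ZF=1 PC=1
Step 2: PC=1 exec 'MOV B, 2'. After: A=0 B=2 C=0 D=0 ZF=1 PC=2
Step 3: PC=2 exec 'SUB A, D'. After: A=0 B=2 C=0 D=0 ZF=1 PC=3
Step 4: PC=3 exec 'MOV D, 9'. After: A=0 B=2 C=0 D=9 ZF=1 PC=4
Step 5: PC=4 exec 'SUB A, D'. After: A=-9 B=2 C=0 D=9 ZF=0 PC=5
Step 6: PC=5 exec 'SUB D, A'. After: A=-9 B=2 C=0 D=18 ZF=0 PC=6
Step 7: PC=6 exec 'MUL D, 2'. After: A=-9 B=2 C=0 D=36 ZF=0 PC=7
Step 8: PC=7 exec 'HALT'. After: A=-9 B=2 C=0 D=36 ZF=0 PC=7 HALTED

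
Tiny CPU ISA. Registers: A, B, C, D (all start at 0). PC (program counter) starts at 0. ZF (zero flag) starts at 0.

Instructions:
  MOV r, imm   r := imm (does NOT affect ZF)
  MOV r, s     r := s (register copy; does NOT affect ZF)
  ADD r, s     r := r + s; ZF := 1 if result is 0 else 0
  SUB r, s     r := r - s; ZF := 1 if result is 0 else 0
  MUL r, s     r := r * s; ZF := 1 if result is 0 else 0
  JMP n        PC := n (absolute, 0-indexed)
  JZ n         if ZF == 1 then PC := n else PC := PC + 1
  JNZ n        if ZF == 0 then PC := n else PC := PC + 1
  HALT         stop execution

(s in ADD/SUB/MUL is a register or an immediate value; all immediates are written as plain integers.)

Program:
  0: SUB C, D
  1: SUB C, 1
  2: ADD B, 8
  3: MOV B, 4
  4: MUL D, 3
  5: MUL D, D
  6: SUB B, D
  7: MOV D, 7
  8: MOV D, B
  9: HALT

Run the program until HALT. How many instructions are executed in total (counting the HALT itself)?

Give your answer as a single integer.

Answer: 10

Derivation:
Step 1: PC=0 exec 'SUB C, D'. After: A=0 B=0 C=0 D=0 ZF=1 PC=1
Step 2: PC=1 exec 'SUB C, 1'. After: A=0 B=0 C=-1 D=0 ZF=0 PC=2
Step 3: PC=2 exec 'ADD B, 8'. After: A=0 B=8 C=-1 D=0 ZF=0 PC=3
Step 4: PC=3 exec 'MOV B, 4'. After: A=0 B=4 C=-1 D=0 ZF=0 PC=4
Step 5: PC=4 exec 'MUL D, 3'. After: A=0 B=4 C=-1 D=0 ZF=1 PC=5
Step 6: PC=5 exec 'MUL D, D'. After: A=0 B=4 C=-1 D=0 ZF=1 PC=6
Step 7: PC=6 exec 'SUB B, D'. After: A=0 B=4 C=-1 D=0 ZF=0 PC=7
Step 8: PC=7 exec 'MOV D, 7'. After: A=0 B=4 C=-1 D=7 ZF=0 PC=8
Step 9: PC=8 exec 'MOV D, B'. After: A=0 B=4 C=-1 D=4 ZF=0 PC=9
Step 10: PC=9 exec 'HALT'. After: A=0 B=4 C=-1 D=4 ZF=0 PC=9 HALTED
Total instructions executed: 10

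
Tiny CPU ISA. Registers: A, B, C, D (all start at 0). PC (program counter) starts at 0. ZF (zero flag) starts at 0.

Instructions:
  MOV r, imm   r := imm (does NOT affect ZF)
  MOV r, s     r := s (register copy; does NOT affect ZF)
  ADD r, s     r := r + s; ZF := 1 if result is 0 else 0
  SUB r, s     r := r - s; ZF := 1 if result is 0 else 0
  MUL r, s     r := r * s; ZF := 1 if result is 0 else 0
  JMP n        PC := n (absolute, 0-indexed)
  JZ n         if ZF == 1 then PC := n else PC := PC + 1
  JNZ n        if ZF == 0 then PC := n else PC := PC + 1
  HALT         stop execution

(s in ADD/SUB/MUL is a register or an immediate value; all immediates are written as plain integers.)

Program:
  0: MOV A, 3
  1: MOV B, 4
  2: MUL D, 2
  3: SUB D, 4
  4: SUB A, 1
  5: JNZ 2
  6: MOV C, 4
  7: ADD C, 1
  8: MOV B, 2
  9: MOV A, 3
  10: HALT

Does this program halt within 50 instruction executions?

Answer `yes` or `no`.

Step 1: PC=0 exec 'MOV A, 3'. After: A=3 B=0 C=0 D=0 ZF=0 PC=1
Step 2: PC=1 exec 'MOV B, 4'. After: A=3 B=4 C=0 D=0 ZF=0 PC=2
Step 3: PC=2 exec 'MUL D, 2'. After: A=3 B=4 C=0 D=0 ZF=1 PC=3
Step 4: PC=3 exec 'SUB D, 4'. After: A=3 B=4 C=0 D=-4 ZF=0 PC=4
Step 5: PC=4 exec 'SUB A, 1'. After: A=2 B=4 C=0 D=-4 ZF=0 PC=5
Step 6: PC=5 exec 'JNZ 2'. After: A=2 B=4 C=0 D=-4 ZF=0 PC=2
Step 7: PC=2 exec 'MUL D, 2'. After: A=2 B=4 C=0 D=-8 ZF=0 PC=3
Step 8: PC=3 exec 'SUB D, 4'. After: A=2 B=4 C=0 D=-12 ZF=0 PC=4
Step 9: PC=4 exec 'SUB A, 1'. After: A=1 B=4 C=0 D=-12 ZF=0 PC=5
Step 10: PC=5 exec 'JNZ 2'. After: A=1 B=4 C=0 D=-12 ZF=0 PC=2
Step 11: PC=2 exec 'MUL D, 2'. After: A=1 B=4 C=0 D=-24 ZF=0 PC=3
Step 12: PC=3 exec 'SUB D, 4'. After: A=1 B=4 C=0 D=-28 ZF=0 PC=4
Step 13: PC=4 exec 'SUB A, 1'. After: A=0 B=4 C=0 D=-28 ZF=1 PC=5
Step 14: PC=5 exec 'JNZ 2'. After: A=0 B=4 C=0 D=-28 ZF=1 PC=6
Step 15: PC=6 exec 'MOV C, 4'. After: A=0 B=4 C=4 D=-28 ZF=1 PC=7
Step 16: PC=7 exec 'ADD C, 1'. After: A=0 B=4 C=5 D=-28 ZF=0 PC=8
Step 17: PC=8 exec 'MOV B, 2'. After: A=0 B=2 C=5 D=-28 ZF=0 PC=9
Step 18: PC=9 exec 'MOV A, 3'. After: A=3 B=2 C=5 D=-28 ZF=0 PC=10
Step 19: PC=10 exec 'HALT'. After: A=3 B=2 C=5 D=-28 ZF=0 PC=10 HALTED

Answer: yes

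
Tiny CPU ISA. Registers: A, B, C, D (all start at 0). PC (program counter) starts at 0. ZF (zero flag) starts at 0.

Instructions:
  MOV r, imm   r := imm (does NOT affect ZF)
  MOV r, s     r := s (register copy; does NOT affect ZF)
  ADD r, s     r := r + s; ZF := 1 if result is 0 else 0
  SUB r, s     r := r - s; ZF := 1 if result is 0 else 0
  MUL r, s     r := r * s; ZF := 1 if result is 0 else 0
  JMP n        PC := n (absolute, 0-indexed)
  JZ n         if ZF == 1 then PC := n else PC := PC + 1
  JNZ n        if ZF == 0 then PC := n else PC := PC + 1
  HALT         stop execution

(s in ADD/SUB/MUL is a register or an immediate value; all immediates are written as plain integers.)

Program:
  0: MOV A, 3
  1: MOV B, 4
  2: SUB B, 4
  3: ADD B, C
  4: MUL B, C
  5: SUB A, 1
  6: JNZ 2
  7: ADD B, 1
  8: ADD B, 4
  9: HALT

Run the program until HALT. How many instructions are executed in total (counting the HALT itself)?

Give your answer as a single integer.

Answer: 20

Derivation:
Step 1: PC=0 exec 'MOV A, 3'. After: A=3 B=0 C=0 D=0 ZF=0 PC=1
Step 2: PC=1 exec 'MOV B, 4'. After: A=3 B=4 C=0 D=0 ZF=0 PC=2
Step 3: PC=2 exec 'SUB B, 4'. After: A=3 B=0 C=0 D=0 ZF=1 PC=3
Step 4: PC=3 exec 'ADD B, C'. After: A=3 B=0 C=0 D=0 ZF=1 PC=4
Step 5: PC=4 exec 'MUL B, C'. After: A=3 B=0 C=0 D=0 ZF=1 PC=5
Step 6: PC=5 exec 'SUB A, 1'. After: A=2 B=0 C=0 D=0 ZF=0 PC=6
Step 7: PC=6 exec 'JNZ 2'. After: A=2 B=0 C=0 D=0 ZF=0 PC=2
Step 8: PC=2 exec 'SUB B, 4'. After: A=2 B=-4 C=0 D=0 ZF=0 PC=3
Step 9: PC=3 exec 'ADD B, C'. After: A=2 B=-4 C=0 D=0 ZF=0 PC=4
Step 10: PC=4 exec 'MUL B, C'. After: A=2 B=0 C=0 D=0 ZF=1 PC=5
Step 11: PC=5 exec 'SUB A, 1'. After: A=1 B=0 C=0 D=0 ZF=0 PC=6
Step 12: PC=6 exec 'JNZ 2'. After: A=1 B=0 C=0 D=0 ZF=0 PC=2
Step 13: PC=2 exec 'SUB B, 4'. After: A=1 B=-4 C=0 D=0 ZF=0 PC=3
Step 14: PC=3 exec 'ADD B, C'. After: A=1 B=-4 C=0 D=0 ZF=0 PC=4
Step 15: PC=4 exec 'MUL B, C'. After: A=1 B=0 C=0 D=0 ZF=1 PC=5
Step 16: PC=5 exec 'SUB A, 1'. After: A=0 B=0 C=0 D=0 ZF=1 PC=6
Step 17: PC=6 exec 'JNZ 2'. After: A=0 B=0 C=0 D=0 ZF=1 PC=7
Step 18: PC=7 exec 'ADD B, 1'. After: A=0 B=1 C=0 D=0 ZF=0 PC=8
Step 19: PC=8 exec 'ADD B, 4'. After: A=0 B=5 C=0 D=0 ZF=0 PC=9
Step 20: PC=9 exec 'HALT'. After: A=0 B=5 C=0 D=0 ZF=0 PC=9 HALTED
Total instructions executed: 20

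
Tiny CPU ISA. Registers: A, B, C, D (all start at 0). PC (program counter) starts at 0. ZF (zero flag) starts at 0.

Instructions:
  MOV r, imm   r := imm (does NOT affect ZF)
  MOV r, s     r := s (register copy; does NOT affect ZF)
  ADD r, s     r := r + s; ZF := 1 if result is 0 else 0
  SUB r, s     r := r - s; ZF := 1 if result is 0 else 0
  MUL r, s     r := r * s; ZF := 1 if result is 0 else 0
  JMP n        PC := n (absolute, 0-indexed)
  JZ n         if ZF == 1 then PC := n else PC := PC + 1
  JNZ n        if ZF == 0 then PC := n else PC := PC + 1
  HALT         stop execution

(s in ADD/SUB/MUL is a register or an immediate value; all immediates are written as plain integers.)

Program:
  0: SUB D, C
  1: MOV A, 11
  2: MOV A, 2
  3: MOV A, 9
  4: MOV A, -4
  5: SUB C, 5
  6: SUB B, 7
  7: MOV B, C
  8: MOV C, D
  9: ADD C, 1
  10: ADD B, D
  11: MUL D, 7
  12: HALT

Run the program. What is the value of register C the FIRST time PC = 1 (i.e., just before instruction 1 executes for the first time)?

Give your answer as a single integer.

Step 1: PC=0 exec 'SUB D, C'. After: A=0 B=0 C=0 D=0 ZF=1 PC=1
First time PC=1: C=0

0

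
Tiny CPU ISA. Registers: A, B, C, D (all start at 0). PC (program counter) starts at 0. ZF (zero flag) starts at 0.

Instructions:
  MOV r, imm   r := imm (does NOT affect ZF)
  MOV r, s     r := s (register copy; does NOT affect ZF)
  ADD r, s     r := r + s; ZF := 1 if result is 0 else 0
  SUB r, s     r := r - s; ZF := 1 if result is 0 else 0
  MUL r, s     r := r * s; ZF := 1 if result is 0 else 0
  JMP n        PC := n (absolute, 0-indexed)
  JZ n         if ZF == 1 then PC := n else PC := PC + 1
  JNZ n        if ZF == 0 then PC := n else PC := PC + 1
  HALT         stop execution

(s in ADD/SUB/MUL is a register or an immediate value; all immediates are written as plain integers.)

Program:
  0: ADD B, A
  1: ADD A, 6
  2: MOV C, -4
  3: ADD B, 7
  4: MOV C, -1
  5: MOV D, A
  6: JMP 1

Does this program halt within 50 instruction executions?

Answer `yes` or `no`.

Answer: no

Derivation:
Step 1: PC=0 exec 'ADD B, A'. After: A=0 B=0 C=0 D=0 ZF=1 PC=1
Step 2: PC=1 exec 'ADD A, 6'. After: A=6 B=0 C=0 D=0 ZF=0 PC=2
Step 3: PC=2 exec 'MOV C, -4'. After: A=6 B=0 C=-4 D=0 ZF=0 PC=3
Step 4: PC=3 exec 'ADD B, 7'. After: A=6 B=7 C=-4 D=0 ZF=0 PC=4
Step 5: PC=4 exec 'MOV C, -1'. After: A=6 B=7 C=-1 D=0 ZF=0 PC=5
Step 6: PC=5 exec 'MOV D, A'. After: A=6 B=7 C=-1 D=6 ZF=0 PC=6
Step 7: PC=6 exec 'JMP 1'. After: A=6 B=7 C=-1 D=6 ZF=0 PC=1
Step 8: PC=1 exec 'ADD A, 6'. After: A=12 B=7 C=-1 D=6 ZF=0 PC=2
Step 9: PC=2 exec 'MOV C, -4'. After: A=12 B=7 C=-4 D=6 ZF=0 PC=3
Step 10: PC=3 exec 'ADD B, 7'. After: A=12 B=14 C=-4 D=6 ZF=0 PC=4
Step 11: PC=4 exec 'MOV C, -1'. After: A=12 B=14 C=-1 D=6 ZF=0 PC=5
Step 12: PC=5 exec 'MOV D, A'. After: A=12 B=14 C=-1 D=12 ZF=0 PC=6
Step 13: PC=6 exec 'JMP 1'. After: A=12 B=14 C=-1 D=12 ZF=0 PC=1
Step 14: PC=1 exec 'ADD A, 6'. After: A=18 B=14 C=-1 D=12 ZF=0 PC=2
Step 15: PC=2 exec 'MOV C, -4'. After: A=18 B=14 C=-4 D=12 ZF=0 PC=3
After 50 steps: not halted. PC revisits the same instructions with no path to HALT; will never halt.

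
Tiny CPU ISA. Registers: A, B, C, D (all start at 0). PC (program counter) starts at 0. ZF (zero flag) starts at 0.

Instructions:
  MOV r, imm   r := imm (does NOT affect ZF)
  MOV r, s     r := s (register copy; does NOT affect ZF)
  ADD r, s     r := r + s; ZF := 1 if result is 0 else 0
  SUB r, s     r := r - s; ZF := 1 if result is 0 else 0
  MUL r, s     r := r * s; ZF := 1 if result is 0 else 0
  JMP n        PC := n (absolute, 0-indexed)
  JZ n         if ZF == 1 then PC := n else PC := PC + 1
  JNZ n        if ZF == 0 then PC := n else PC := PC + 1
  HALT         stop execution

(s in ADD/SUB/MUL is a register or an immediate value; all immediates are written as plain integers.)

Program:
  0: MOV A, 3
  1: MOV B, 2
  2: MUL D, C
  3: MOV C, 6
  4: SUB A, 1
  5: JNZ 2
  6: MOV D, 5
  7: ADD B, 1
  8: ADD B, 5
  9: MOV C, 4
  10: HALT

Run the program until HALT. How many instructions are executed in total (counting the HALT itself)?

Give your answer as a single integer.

Step 1: PC=0 exec 'MOV A, 3'. After: A=3 B=0 C=0 D=0 ZF=0 PC=1
Step 2: PC=1 exec 'MOV B, 2'. After: A=3 B=2 C=0 D=0 ZF=0 PC=2
Step 3: PC=2 exec 'MUL D, C'. After: A=3 B=2 C=0 D=0 ZF=1 PC=3
Step 4: PC=3 exec 'MOV C, 6'. After: A=3 B=2 C=6 D=0 ZF=1 PC=4
Step 5: PC=4 exec 'SUB A, 1'. After: A=2 B=2 C=6 D=0 ZF=0 PC=5
Step 6: PC=5 exec 'JNZ 2'. After: A=2 B=2 C=6 D=0 ZF=0 PC=2
Step 7: PC=2 exec 'MUL D, C'. After: A=2 B=2 C=6 D=0 ZF=1 PC=3
Step 8: PC=3 exec 'MOV C, 6'. After: A=2 B=2 C=6 D=0 ZF=1 PC=4
Step 9: PC=4 exec 'SUB A, 1'. After: A=1 B=2 C=6 D=0 ZF=0 PC=5
Step 10: PC=5 exec 'JNZ 2'. After: A=1 B=2 C=6 D=0 ZF=0 PC=2
Step 11: PC=2 exec 'MUL D, C'. After: A=1 B=2 C=6 D=0 ZF=1 PC=3
Step 12: PC=3 exec 'MOV C, 6'. After: A=1 B=2 C=6 D=0 ZF=1 PC=4
Step 13: PC=4 exec 'SUB A, 1'. After: A=0 B=2 C=6 D=0 ZF=1 PC=5
Step 14: PC=5 exec 'JNZ 2'. After: A=0 B=2 C=6 D=0 ZF=1 PC=6
Step 15: PC=6 exec 'MOV D, 5'. After: A=0 B=2 C=6 D=5 ZF=1 PC=7
Step 16: PC=7 exec 'ADD B, 1'. After: A=0 B=3 C=6 D=5 ZF=0 PC=8
Step 17: PC=8 exec 'ADD B, 5'. After: A=0 B=8 C=6 D=5 ZF=0 PC=9
Step 18: PC=9 exec 'MOV C, 4'. After: A=0 B=8 C=4 D=5 ZF=0 PC=10
Step 19: PC=10 exec 'HALT'. After: A=0 B=8 C=4 D=5 ZF=0 PC=10 HALTED
Total instructions executed: 19

Answer: 19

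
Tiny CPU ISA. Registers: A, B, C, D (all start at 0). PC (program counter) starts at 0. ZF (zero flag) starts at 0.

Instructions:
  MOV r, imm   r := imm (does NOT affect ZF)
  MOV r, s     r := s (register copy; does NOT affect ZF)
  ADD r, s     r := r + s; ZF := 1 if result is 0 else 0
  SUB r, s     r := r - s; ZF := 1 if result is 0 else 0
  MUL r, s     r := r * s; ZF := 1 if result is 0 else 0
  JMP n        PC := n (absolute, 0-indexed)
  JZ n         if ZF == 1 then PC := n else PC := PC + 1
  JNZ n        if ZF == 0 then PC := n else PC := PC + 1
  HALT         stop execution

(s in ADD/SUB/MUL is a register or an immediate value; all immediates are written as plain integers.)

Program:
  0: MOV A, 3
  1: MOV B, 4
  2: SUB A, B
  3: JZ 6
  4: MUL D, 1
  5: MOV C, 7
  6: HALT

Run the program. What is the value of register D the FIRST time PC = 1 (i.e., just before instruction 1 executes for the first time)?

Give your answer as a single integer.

Step 1: PC=0 exec 'MOV A, 3'. After: A=3 B=0 C=0 D=0 ZF=0 PC=1
First time PC=1: D=0

0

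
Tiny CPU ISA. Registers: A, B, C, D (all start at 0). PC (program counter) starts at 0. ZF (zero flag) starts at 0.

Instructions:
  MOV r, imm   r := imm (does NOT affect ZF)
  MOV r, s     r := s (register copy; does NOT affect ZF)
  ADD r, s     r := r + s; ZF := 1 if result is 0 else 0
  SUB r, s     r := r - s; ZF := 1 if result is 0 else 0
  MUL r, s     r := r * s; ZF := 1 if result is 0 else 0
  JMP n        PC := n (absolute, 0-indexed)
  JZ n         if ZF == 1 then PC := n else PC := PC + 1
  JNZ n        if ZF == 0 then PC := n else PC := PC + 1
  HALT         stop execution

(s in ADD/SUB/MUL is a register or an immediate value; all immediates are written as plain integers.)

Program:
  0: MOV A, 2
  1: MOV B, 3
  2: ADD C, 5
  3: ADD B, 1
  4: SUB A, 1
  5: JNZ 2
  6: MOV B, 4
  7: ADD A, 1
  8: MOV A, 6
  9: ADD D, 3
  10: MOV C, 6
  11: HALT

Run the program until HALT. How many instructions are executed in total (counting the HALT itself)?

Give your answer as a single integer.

Answer: 16

Derivation:
Step 1: PC=0 exec 'MOV A, 2'. After: A=2 B=0 C=0 D=0 ZF=0 PC=1
Step 2: PC=1 exec 'MOV B, 3'. After: A=2 B=3 C=0 D=0 ZF=0 PC=2
Step 3: PC=2 exec 'ADD C, 5'. After: A=2 B=3 C=5 D=0 ZF=0 PC=3
Step 4: PC=3 exec 'ADD B, 1'. After: A=2 B=4 C=5 D=0 ZF=0 PC=4
Step 5: PC=4 exec 'SUB A, 1'. After: A=1 B=4 C=5 D=0 ZF=0 PC=5
Step 6: PC=5 exec 'JNZ 2'. After: A=1 B=4 C=5 D=0 ZF=0 PC=2
Step 7: PC=2 exec 'ADD C, 5'. After: A=1 B=4 C=10 D=0 ZF=0 PC=3
Step 8: PC=3 exec 'ADD B, 1'. After: A=1 B=5 C=10 D=0 ZF=0 PC=4
Step 9: PC=4 exec 'SUB A, 1'. After: A=0 B=5 C=10 D=0 ZF=1 PC=5
Step 10: PC=5 exec 'JNZ 2'. After: A=0 B=5 C=10 D=0 ZF=1 PC=6
Step 11: PC=6 exec 'MOV B, 4'. After: A=0 B=4 C=10 D=0 ZF=1 PC=7
Step 12: PC=7 exec 'ADD A, 1'. After: A=1 B=4 C=10 D=0 ZF=0 PC=8
Step 13: PC=8 exec 'MOV A, 6'. After: A=6 B=4 C=10 D=0 ZF=0 PC=9
Step 14: PC=9 exec 'ADD D, 3'. After: A=6 B=4 C=10 D=3 ZF=0 PC=10
Step 15: PC=10 exec 'MOV C, 6'. After: A=6 B=4 C=6 D=3 ZF=0 PC=11
Step 16: PC=11 exec 'HALT'. After: A=6 B=4 C=6 D=3 ZF=0 PC=11 HALTED
Total instructions executed: 16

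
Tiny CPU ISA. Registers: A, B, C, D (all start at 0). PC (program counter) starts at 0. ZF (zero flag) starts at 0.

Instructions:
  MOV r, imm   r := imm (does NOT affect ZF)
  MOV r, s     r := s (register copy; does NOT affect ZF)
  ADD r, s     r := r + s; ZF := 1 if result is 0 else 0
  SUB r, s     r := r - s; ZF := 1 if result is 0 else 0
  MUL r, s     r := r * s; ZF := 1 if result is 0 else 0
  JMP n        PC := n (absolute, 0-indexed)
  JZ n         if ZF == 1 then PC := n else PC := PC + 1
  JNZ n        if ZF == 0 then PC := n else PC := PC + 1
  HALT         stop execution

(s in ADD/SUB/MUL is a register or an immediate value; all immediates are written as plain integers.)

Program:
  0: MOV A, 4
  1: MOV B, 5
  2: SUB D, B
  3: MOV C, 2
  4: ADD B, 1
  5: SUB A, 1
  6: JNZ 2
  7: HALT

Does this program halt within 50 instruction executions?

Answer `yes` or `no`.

Answer: yes

Derivation:
Step 1: PC=0 exec 'MOV A, 4'. After: A=4 B=0 C=0 D=0 ZF=0 PC=1
Step 2: PC=1 exec 'MOV B, 5'. After: A=4 B=5 C=0 D=0 ZF=0 PC=2
Step 3: PC=2 exec 'SUB D, B'. After: A=4 B=5 C=0 D=-5 ZF=0 PC=3
Step 4: PC=3 exec 'MOV C, 2'. After: A=4 B=5 C=2 D=-5 ZF=0 PC=4
Step 5: PC=4 exec 'ADD B, 1'. After: A=4 B=6 C=2 D=-5 ZF=0 PC=5
Step 6: PC=5 exec 'SUB A, 1'. After: A=3 B=6 C=2 D=-5 ZF=0 PC=6
Step 7: PC=6 exec 'JNZ 2'. After: A=3 B=6 C=2 D=-5 ZF=0 PC=2
Step 8: PC=2 exec 'SUB D, B'. After: A=3 B=6 C=2 D=-11 ZF=0 PC=3
Step 9: PC=3 exec 'MOV C, 2'. After: A=3 B=6 C=2 D=-11 ZF=0 PC=4
Step 10: PC=4 exec 'ADD B, 1'. After: A=3 B=7 C=2 D=-11 ZF=0 PC=5
Step 11: PC=5 exec 'SUB A, 1'. After: A=2 B=7 C=2 D=-11 ZF=0 PC=6
Step 12: PC=6 exec 'JNZ 2'. After: A=2 B=7 C=2 D=-11 ZF=0 PC=2
Step 13: PC=2 exec 'SUB D, B'. After: A=2 B=7 C=2 D=-18 ZF=0 PC=3
Step 14: PC=3 exec 'MOV C, 2'. After: A=2 B=7 C=2 D=-18 ZF=0 PC=4
Step 15: PC=4 exec 'ADD B, 1'. After: A=2 B=8 C=2 D=-18 ZF=0 PC=5
Step 16: PC=5 exec 'SUB A, 1'. After: A=1 B=8 C=2 D=-18 ZF=0 PC=6
Step 17: PC=6 exec 'JNZ 2'. After: A=1 B=8 C=2 D=-18 ZF=0 PC=2
Step 18: PC=2 exec 'SUB D, B'. After: A=1 B=8 C=2 D=-26 ZF=0 PC=3
Step 19: PC=3 exec 'MOV C, 2'. After: A=1 B=8 C=2 D=-26 ZF=0 PC=4
Step 20: PC=4 exec 'ADD B, 1'. After: A=1 B=9 C=2 D=-26 ZF=0 PC=5
Step 21: PC=5 exec 'SUB A, 1'. After: A=0 B=9 C=2 D=-26 ZF=1 PC=6
Step 22: PC=6 exec 'JNZ 2'. After: A=0 B=9 C=2 D=-26 ZF=1 PC=7
Step 23: PC=7 exec 'HALT'. After: A=0 B=9 C=2 D=-26 ZF=1 PC=7 HALTED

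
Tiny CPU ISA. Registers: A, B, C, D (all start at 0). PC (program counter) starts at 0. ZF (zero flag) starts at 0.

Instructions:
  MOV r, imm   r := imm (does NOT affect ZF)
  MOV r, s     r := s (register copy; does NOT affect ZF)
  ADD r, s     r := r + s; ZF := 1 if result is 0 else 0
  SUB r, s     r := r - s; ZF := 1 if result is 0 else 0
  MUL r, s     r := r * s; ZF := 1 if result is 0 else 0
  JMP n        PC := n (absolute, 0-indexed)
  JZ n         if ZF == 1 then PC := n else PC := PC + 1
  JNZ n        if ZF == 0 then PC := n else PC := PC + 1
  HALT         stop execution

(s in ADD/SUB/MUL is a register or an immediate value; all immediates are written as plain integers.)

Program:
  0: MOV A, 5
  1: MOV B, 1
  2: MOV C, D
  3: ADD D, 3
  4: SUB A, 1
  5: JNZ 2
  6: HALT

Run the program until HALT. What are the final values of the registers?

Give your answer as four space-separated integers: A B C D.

Step 1: PC=0 exec 'MOV A, 5'. After: A=5 B=0 C=0 D=0 ZF=0 PC=1
Step 2: PC=1 exec 'MOV B, 1'. After: A=5 B=1 C=0 D=0 ZF=0 PC=2
Step 3: PC=2 exec 'MOV C, D'. After: A=5 B=1 C=0 D=0 ZF=0 PC=3
Step 4: PC=3 exec 'ADD D, 3'. After: A=5 B=1 C=0 D=3 ZF=0 PC=4
Step 5: PC=4 exec 'SUB A, 1'. After: A=4 B=1 C=0 D=3 ZF=0 PC=5
Step 6: PC=5 exec 'JNZ 2'. After: A=4 B=1 C=0 D=3 ZF=0 PC=2
Step 7: PC=2 exec 'MOV C, D'. After: A=4 B=1 C=3 D=3 ZF=0 PC=3
Step 8: PC=3 exec 'ADD D, 3'. After: A=4 B=1 C=3 D=6 ZF=0 PC=4
Step 9: PC=4 exec 'SUB A, 1'. After: A=3 B=1 C=3 D=6 ZF=0 PC=5
Step 10: PC=5 exec 'JNZ 2'. After: A=3 B=1 C=3 D=6 ZF=0 PC=2
Step 11: PC=2 exec 'MOV C, D'. After: A=3 B=1 C=6 D=6 ZF=0 PC=3
Step 12: PC=3 exec 'ADD D, 3'. After: A=3 B=1 C=6 D=9 ZF=0 PC=4
Step 13: PC=4 exec 'SUB A, 1'. After: A=2 B=1 C=6 D=9 ZF=0 PC=5
Step 14: PC=5 exec 'JNZ 2'. After: A=2 B=1 C=6 D=9 ZF=0 PC=2
Step 15: PC=2 exec 'MOV C, D'. After: A=2 B=1 C=9 D=9 ZF=0 PC=3
Step 16: PC=3 exec 'ADD D, 3'. After: A=2 B=1 C=9 D=12 ZF=0 PC=4
Step 17: PC=4 exec 'SUB A, 1'. After: A=1 B=1 C=9 D=12 ZF=0 PC=5
Step 18: PC=5 exec 'JNZ 2'. After: A=1 B=1 C=9 D=12 ZF=0 PC=2
Step 19: PC=2 exec 'MOV C, D'. After: A=1 B=1 C=12 D=12 ZF=0 PC=3
Step 20: PC=3 exec 'ADD D, 3'. After: A=1 B=1 C=12 D=15 ZF=0 PC=4
Step 21: PC=4 exec 'SUB A, 1'. After: A=0 B=1 C=12 D=15 ZF=1 PC=5
Step 22: PC=5 exec 'JNZ 2'. After: A=0 B=1 C=12 D=15 ZF=1 PC=6
Step 23: PC=6 exec 'HALT'. After: A=0 B=1 C=12 D=15 ZF=1 PC=6 HALTED

Answer: 0 1 12 15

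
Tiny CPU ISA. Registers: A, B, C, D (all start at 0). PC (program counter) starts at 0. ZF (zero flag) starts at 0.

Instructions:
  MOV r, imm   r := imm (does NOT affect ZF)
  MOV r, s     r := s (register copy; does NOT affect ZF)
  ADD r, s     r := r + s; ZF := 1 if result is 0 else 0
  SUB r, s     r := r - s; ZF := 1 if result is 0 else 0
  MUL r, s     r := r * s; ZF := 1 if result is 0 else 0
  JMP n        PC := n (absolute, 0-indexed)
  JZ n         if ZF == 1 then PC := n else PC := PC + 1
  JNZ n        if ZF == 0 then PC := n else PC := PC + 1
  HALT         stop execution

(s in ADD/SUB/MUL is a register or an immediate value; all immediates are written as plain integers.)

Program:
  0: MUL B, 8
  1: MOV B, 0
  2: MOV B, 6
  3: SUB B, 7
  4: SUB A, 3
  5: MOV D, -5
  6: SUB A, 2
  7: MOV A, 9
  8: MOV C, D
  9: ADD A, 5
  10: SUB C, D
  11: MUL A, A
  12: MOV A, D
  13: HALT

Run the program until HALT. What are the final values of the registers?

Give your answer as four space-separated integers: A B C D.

Answer: -5 -1 0 -5

Derivation:
Step 1: PC=0 exec 'MUL B, 8'. After: A=0 B=0 C=0 D=0 ZF=1 PC=1
Step 2: PC=1 exec 'MOV B, 0'. After: A=0 B=0 C=0 D=0 ZF=1 PC=2
Step 3: PC=2 exec 'MOV B, 6'. After: A=0 B=6 C=0 D=0 ZF=1 PC=3
Step 4: PC=3 exec 'SUB B, 7'. After: A=0 B=-1 C=0 D=0 ZF=0 PC=4
Step 5: PC=4 exec 'SUB A, 3'. After: A=-3 B=-1 C=0 D=0 ZF=0 PC=5
Step 6: PC=5 exec 'MOV D, -5'. After: A=-3 B=-1 C=0 D=-5 ZF=0 PC=6
Step 7: PC=6 exec 'SUB A, 2'. After: A=-5 B=-1 C=0 D=-5 ZF=0 PC=7
Step 8: PC=7 exec 'MOV A, 9'. After: A=9 B=-1 C=0 D=-5 ZF=0 PC=8
Step 9: PC=8 exec 'MOV C, D'. After: A=9 B=-1 C=-5 D=-5 ZF=0 PC=9
Step 10: PC=9 exec 'ADD A, 5'. After: A=14 B=-1 C=-5 D=-5 ZF=0 PC=10
Step 11: PC=10 exec 'SUB C, D'. After: A=14 B=-1 C=0 D=-5 ZF=1 PC=11
Step 12: PC=11 exec 'MUL A, A'. After: A=196 B=-1 C=0 D=-5 ZF=0 PC=12
Step 13: PC=12 exec 'MOV A, D'. After: A=-5 B=-1 C=0 D=-5 ZF=0 PC=13
Step 14: PC=13 exec 'HALT'. After: A=-5 B=-1 C=0 D=-5 ZF=0 PC=13 HALTED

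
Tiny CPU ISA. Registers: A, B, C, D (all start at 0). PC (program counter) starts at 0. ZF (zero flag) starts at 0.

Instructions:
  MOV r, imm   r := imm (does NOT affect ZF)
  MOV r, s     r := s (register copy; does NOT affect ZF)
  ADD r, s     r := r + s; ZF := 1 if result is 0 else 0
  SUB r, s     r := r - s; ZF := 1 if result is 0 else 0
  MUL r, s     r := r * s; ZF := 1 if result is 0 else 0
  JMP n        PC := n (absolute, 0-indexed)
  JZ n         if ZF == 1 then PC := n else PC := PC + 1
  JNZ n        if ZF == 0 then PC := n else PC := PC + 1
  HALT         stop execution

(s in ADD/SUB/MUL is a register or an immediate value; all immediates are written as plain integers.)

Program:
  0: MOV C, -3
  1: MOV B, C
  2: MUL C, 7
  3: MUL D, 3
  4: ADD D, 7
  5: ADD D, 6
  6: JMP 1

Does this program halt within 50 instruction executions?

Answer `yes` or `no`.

Step 1: PC=0 exec 'MOV C, -3'. After: A=0 B=0 C=-3 D=0 ZF=0 PC=1
Step 2: PC=1 exec 'MOV B, C'. After: A=0 B=-3 C=-3 D=0 ZF=0 PC=2
Step 3: PC=2 exec 'MUL C, 7'. After: A=0 B=-3 C=-21 D=0 ZF=0 PC=3
Step 4: PC=3 exec 'MUL D, 3'. After: A=0 B=-3 C=-21 D=0 ZF=1 PC=4
Step 5: PC=4 exec 'ADD D, 7'. After: A=0 B=-3 C=-21 D=7 ZF=0 PC=5
Step 6: PC=5 exec 'ADD D, 6'. After: A=0 B=-3 C=-21 D=13 ZF=0 PC=6
Step 7: PC=6 exec 'JMP 1'. After: A=0 B=-3 C=-21 D=13 ZF=0 PC=1
Step 8: PC=1 exec 'MOV B, C'. After: A=0 B=-21 C=-21 D=13 ZF=0 PC=2
Step 9: PC=2 exec 'MUL C, 7'. After: A=0 B=-21 C=-147 D=13 ZF=0 PC=3
Step 10: PC=3 exec 'MUL D, 3'. After: A=0 B=-21 C=-147 D=39 ZF=0 PC=4
Step 11: PC=4 exec 'ADD D, 7'. After: A=0 B=-21 C=-147 D=46 ZF=0 PC=5
Step 12: PC=5 exec 'ADD D, 6'. After: A=0 B=-21 C=-147 D=52 ZF=0 PC=6
Step 13: PC=6 exec 'JMP 1'. After: A=0 B=-21 C=-147 D=52 ZF=0 PC=1
Step 14: PC=1 exec 'MOV B, C'. After: A=0 B=-147 C=-147 D=52 ZF=0 PC=2
Step 15: PC=2 exec 'MUL C, 7'. After: A=0 B=-147 C=-1029 D=52 ZF=0 PC=3
After 50 steps: not halted. PC revisits the same instructions with no path to HALT; will never halt.

Answer: no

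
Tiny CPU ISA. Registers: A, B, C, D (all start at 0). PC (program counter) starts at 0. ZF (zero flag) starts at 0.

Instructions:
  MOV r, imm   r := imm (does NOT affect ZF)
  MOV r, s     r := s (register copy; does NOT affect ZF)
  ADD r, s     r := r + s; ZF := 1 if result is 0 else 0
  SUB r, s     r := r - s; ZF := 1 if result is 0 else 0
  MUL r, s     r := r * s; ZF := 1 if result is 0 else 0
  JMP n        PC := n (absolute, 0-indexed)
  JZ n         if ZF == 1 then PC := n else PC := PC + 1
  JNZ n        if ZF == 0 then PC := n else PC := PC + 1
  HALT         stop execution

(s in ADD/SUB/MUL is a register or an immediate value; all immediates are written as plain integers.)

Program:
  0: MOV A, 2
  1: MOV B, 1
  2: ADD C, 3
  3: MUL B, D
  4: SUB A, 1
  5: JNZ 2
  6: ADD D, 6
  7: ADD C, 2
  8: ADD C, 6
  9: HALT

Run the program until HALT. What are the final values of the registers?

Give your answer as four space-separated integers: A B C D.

Step 1: PC=0 exec 'MOV A, 2'. After: A=2 B=0 C=0 D=0 ZF=0 PC=1
Step 2: PC=1 exec 'MOV B, 1'. After: A=2 B=1 C=0 D=0 ZF=0 PC=2
Step 3: PC=2 exec 'ADD C, 3'. After: A=2 B=1 C=3 D=0 ZF=0 PC=3
Step 4: PC=3 exec 'MUL B, D'. After: A=2 B=0 C=3 D=0 ZF=1 PC=4
Step 5: PC=4 exec 'SUB A, 1'. After: A=1 B=0 C=3 D=0 ZF=0 PC=5
Step 6: PC=5 exec 'JNZ 2'. After: A=1 B=0 C=3 D=0 ZF=0 PC=2
Step 7: PC=2 exec 'ADD C, 3'. After: A=1 B=0 C=6 D=0 ZF=0 PC=3
Step 8: PC=3 exec 'MUL B, D'. After: A=1 B=0 C=6 D=0 ZF=1 PC=4
Step 9: PC=4 exec 'SUB A, 1'. After: A=0 B=0 C=6 D=0 ZF=1 PC=5
Step 10: PC=5 exec 'JNZ 2'. After: A=0 B=0 C=6 D=0 ZF=1 PC=6
Step 11: PC=6 exec 'ADD D, 6'. After: A=0 B=0 C=6 D=6 ZF=0 PC=7
Step 12: PC=7 exec 'ADD C, 2'. After: A=0 B=0 C=8 D=6 ZF=0 PC=8
Step 13: PC=8 exec 'ADD C, 6'. After: A=0 B=0 C=14 D=6 ZF=0 PC=9
Step 14: PC=9 exec 'HALT'. After: A=0 B=0 C=14 D=6 ZF=0 PC=9 HALTED

Answer: 0 0 14 6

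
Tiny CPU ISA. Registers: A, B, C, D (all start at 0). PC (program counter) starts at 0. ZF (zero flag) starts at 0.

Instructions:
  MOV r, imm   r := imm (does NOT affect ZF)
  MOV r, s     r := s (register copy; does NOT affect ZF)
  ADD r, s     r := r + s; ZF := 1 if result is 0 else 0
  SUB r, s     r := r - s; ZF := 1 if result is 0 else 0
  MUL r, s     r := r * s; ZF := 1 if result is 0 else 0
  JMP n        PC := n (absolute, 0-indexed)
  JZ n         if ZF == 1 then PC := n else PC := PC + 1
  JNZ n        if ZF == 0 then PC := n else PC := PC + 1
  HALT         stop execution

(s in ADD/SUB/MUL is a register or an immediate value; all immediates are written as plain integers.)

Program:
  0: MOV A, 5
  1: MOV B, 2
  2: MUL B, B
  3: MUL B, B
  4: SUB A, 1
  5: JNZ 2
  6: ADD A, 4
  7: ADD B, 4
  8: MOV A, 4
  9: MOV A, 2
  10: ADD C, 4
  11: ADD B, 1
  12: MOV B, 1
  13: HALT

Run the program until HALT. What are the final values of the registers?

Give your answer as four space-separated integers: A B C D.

Step 1: PC=0 exec 'MOV A, 5'. After: A=5 B=0 C=0 D=0 ZF=0 PC=1
Step 2: PC=1 exec 'MOV B, 2'. After: A=5 B=2 C=0 D=0 ZF=0 PC=2
Step 3: PC=2 exec 'MUL B, B'. After: A=5 B=4 C=0 D=0 ZF=0 PC=3
Step 4: PC=3 exec 'MUL B, B'. After: A=5 B=16 C=0 D=0 ZF=0 PC=4
Step 5: PC=4 exec 'SUB A, 1'. After: A=4 B=16 C=0 D=0 ZF=0 PC=5
Step 6: PC=5 exec 'JNZ 2'. After: A=4 B=16 C=0 D=0 ZF=0 PC=2
Step 7: PC=2 exec 'MUL B, B'. After: A=4 B=256 C=0 D=0 ZF=0 PC=3
Step 8: PC=3 exec 'MUL B, B'. After: A=4 B=65536 C=0 D=0 ZF=0 PC=4
Step 9: PC=4 exec 'SUB A, 1'. After: A=3 B=65536 C=0 D=0 ZF=0 PC=5
Step 10: PC=5 exec 'JNZ 2'. After: A=3 B=65536 C=0 D=0 ZF=0 PC=2
Step 11: PC=2 exec 'MUL B, B'. After: A=3 B=4294967296 C=0 D=0 ZF=0 PC=3
Step 12: PC=3 exec 'MUL B, B'. After: A=3 B=18446744073709551616 C=0 D=0 ZF=0 PC=4
Step 13: PC=4 exec 'SUB A, 1'. After: A=2 B=18446744073709551616 C=0 D=0 ZF=0 PC=5
Step 14: PC=5 exec 'JNZ 2'. After: A=2 B=18446744073709551616 C=0 D=0 ZF=0 PC=2
Step 15: PC=2 exec 'MUL B, B'. After: A=2 B=340282366920938463463374607431768211456 C=0 D=0 ZF=0 PC=3
Step 16: PC=3 exec 'MUL B, B'. After: A=2 B=115792089237316195423570985008687907853269984665640564039457584007913129639936 C=0 D=0 ZF=0 PC=4
Step 17: PC=4 exec 'SUB A, 1'. After: A=1 B=115792089237316195423570985008687907853269984665640564039457584007913129639936 C=0 D=0 ZF=0 PC=5
Step 18: PC=5 exec 'JNZ 2'. After: A=1 B=115792089237316195423570985008687907853269984665640564039457584007913129639936 C=0 D=0 ZF=0 PC=2
Step 19: PC=2 exec 'MUL B, B'. After: A=1 B=13407807929942597099574024998205846127479365820592393377723561443721764030073546976801874298166903427690031858186486050853753882811946569946433649006084096 C=0 D=0 ZF=0 PC=3
Step 20: PC=3 exec 'MUL B, B'. After: A=1 B=179769313486231590772930519078902473361797697894230657273430081157732675805500963132708477322407536021120113879871393357658789768814416622492847430639474124377767893424865485276302219601246094119453082952085005768838150682342462881473913110540827237163350510684586298239947245938479716304835356329624224137216 C=0 D=0 ZF=0 PC=4
Step 21: PC=4 exec 'SUB A, 1'. After: A=0 B=179769313486231590772930519078902473361797697894230657273430081157732675805500963132708477322407536021120113879871393357658789768814416622492847430639474124377767893424865485276302219601246094119453082952085005768838150682342462881473913110540827237163350510684586298239947245938479716304835356329624224137216 C=0 D=0 ZF=1 PC=5
Step 22: PC=5 exec 'JNZ 2'. After: A=0 B=179769313486231590772930519078902473361797697894230657273430081157732675805500963132708477322407536021120113879871393357658789768814416622492847430639474124377767893424865485276302219601246094119453082952085005768838150682342462881473913110540827237163350510684586298239947245938479716304835356329624224137216 C=0 D=0 ZF=1 PC=6
Step 23: PC=6 exec 'ADD A, 4'. After: A=4 B=179769313486231590772930519078902473361797697894230657273430081157732675805500963132708477322407536021120113879871393357658789768814416622492847430639474124377767893424865485276302219601246094119453082952085005768838150682342462881473913110540827237163350510684586298239947245938479716304835356329624224137216 C=0 D=0 ZF=0 PC=7
Step 24: PC=7 exec 'ADD B, 4'. After: A=4 B=179769313486231590772930519078902473361797697894230657273430081157732675805500963132708477322407536021120113879871393357658789768814416622492847430639474124377767893424865485276302219601246094119453082952085005768838150682342462881473913110540827237163350510684586298239947245938479716304835356329624224137220 C=0 D=0 ZF=0 PC=8
Step 25: PC=8 exec 'MOV A, 4'. After: A=4 B=179769313486231590772930519078902473361797697894230657273430081157732675805500963132708477322407536021120113879871393357658789768814416622492847430639474124377767893424865485276302219601246094119453082952085005768838150682342462881473913110540827237163350510684586298239947245938479716304835356329624224137220 C=0 D=0 ZF=0 PC=9
Step 26: PC=9 exec 'MOV A, 2'. After: A=2 B=179769313486231590772930519078902473361797697894230657273430081157732675805500963132708477322407536021120113879871393357658789768814416622492847430639474124377767893424865485276302219601246094119453082952085005768838150682342462881473913110540827237163350510684586298239947245938479716304835356329624224137220 C=0 D=0 ZF=0 PC=10
Step 27: PC=10 exec 'ADD C, 4'. After: A=2 B=179769313486231590772930519078902473361797697894230657273430081157732675805500963132708477322407536021120113879871393357658789768814416622492847430639474124377767893424865485276302219601246094119453082952085005768838150682342462881473913110540827237163350510684586298239947245938479716304835356329624224137220 C=4 D=0 ZF=0 PC=11
Step 28: PC=11 exec 'ADD B, 1'. After: A=2 B=179769313486231590772930519078902473361797697894230657273430081157732675805500963132708477322407536021120113879871393357658789768814416622492847430639474124377767893424865485276302219601246094119453082952085005768838150682342462881473913110540827237163350510684586298239947245938479716304835356329624224137221 C=4 D=0 ZF=0 PC=12
Step 29: PC=12 exec 'MOV B, 1'. After: A=2 B=1 C=4 D=0 ZF=0 PC=13
Step 30: PC=13 exec 'HALT'. After: A=2 B=1 C=4 D=0 ZF=0 PC=13 HALTED

Answer: 2 1 4 0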